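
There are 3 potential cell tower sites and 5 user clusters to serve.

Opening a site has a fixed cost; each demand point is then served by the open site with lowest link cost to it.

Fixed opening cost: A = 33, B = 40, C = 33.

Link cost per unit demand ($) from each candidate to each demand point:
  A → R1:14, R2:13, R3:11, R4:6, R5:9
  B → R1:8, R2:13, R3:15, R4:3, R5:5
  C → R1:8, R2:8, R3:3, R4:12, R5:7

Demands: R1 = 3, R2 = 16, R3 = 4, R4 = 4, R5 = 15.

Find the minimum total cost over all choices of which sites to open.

324

Open {B, C}: assign each demand point to its cheapest open site.
  R1→B 3×8=24, R2→C 16×8=128, R3→C 4×3=12, R4→B 4×3=12, R5→B 15×5=75
  link cost 251, fixed 73 → total 324.
Compare {C}: link cost 317 + fixed 33 = 350.
Compare {A, B, C}: link cost 251 + fixed 106 = 357.
Compare {A, C}: link cost 293 + fixed 66 = 359.
All other subsets cost ≥ 350. Minimum total cost: 324.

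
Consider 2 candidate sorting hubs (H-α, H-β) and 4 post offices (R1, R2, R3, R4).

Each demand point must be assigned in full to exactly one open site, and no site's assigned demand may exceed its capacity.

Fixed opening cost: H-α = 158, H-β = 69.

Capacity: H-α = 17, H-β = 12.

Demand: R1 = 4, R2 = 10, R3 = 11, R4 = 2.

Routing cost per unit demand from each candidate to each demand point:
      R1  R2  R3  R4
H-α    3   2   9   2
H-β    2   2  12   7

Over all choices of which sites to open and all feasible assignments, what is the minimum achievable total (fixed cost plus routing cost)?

Open {H-α, H-β}; cheapest assignment that respects the capacities:
  H-α (cap 17, load 17): R1, R3, R4 — cost 4×3 + 11×9 + 2×2 = 115
  H-β (cap 12, load 10): R2 — cost 10×2 = 20
  Shipping 135, fixed 227 → total 362.
  Any other capacity-feasible assignment to {H-α, H-β} ships for at least 135.
Total demand is 27 and no other set of sites has combined capacity ≥ 27, so {H-α, H-β} is the only feasible choice of open sites. Minimum: 362.

362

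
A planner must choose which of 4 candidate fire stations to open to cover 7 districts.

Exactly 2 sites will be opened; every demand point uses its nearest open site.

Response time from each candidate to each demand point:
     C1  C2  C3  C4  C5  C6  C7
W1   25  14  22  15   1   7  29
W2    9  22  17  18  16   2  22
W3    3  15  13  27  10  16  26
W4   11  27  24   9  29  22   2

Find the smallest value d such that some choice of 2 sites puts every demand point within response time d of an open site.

16

Open {W3, W4}.
  Farthest demand point is C6 at response time 16 (to W3); all others are ≤ 16.
With {W1, W2} the worst case is 22.
With {W1, W4} the worst case is 22.
No size-2 selection achieves below 16.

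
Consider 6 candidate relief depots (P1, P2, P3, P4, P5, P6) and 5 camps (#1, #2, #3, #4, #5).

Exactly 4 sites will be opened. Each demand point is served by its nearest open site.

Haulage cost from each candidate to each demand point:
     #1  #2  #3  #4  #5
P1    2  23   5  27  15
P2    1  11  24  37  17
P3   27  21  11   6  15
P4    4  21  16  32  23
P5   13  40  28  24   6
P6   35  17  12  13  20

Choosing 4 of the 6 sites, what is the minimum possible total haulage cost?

Open {P1, P2, P3, P5}.
  #1→P2 1, #2→P2 11, #3→P1 5, #4→P3 6, #5→P5 6  ⇒ total 29.
Compare {P2, P3, P4, P5}: total 35.
Compare {P2, P3, P5, P6}: total 35.
No size-4 selection does better; minimum is 29.

29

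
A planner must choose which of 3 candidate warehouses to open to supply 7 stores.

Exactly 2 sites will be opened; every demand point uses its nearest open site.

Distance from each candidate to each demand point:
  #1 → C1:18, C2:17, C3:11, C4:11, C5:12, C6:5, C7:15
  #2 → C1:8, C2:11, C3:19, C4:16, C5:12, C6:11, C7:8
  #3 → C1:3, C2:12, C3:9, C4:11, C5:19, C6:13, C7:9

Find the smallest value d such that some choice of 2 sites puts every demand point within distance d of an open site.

Open {#1, #2}.
  Farthest demand point is C5 at distance 12 (to #1); all others are ≤ 12.
With {#1, #3} the worst case is 12.
With {#2, #3} the worst case is 12.
No size-2 selection achieves below 12.

12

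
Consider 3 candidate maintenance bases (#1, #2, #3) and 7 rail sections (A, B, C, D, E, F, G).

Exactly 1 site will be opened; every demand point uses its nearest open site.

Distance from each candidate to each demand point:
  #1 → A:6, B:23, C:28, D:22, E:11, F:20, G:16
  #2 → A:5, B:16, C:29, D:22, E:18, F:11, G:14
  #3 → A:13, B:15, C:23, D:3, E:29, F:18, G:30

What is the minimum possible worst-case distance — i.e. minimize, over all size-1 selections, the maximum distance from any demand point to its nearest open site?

Open {#1}.
  Farthest demand point is C at distance 28 (to #1); all others are ≤ 28.
With {#2} the worst case is 29.
With {#3} the worst case is 30.
No size-1 selection achieves below 28.

28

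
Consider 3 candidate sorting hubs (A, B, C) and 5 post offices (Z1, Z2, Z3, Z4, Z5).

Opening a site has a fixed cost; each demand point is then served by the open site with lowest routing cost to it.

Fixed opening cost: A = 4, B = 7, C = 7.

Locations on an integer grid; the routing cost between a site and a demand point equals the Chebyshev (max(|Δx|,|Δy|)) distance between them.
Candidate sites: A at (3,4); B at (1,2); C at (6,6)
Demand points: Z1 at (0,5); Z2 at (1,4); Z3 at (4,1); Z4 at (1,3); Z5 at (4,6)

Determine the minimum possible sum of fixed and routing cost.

16

Open {A}: assign each demand point to its cheapest open site.
  Z1→A 3, Z2→A 2, Z3→A 3, Z4→A 2, Z5→A 2
  routing cost 12, fixed 4 → total 16.
Compare {B}: routing cost 13 + fixed 7 = 20.
Compare {A, B}: routing cost 11 + fixed 11 = 22.
Compare {A, C}: routing cost 12 + fixed 11 = 23.
All other subsets cost ≥ 20. Minimum total cost: 16.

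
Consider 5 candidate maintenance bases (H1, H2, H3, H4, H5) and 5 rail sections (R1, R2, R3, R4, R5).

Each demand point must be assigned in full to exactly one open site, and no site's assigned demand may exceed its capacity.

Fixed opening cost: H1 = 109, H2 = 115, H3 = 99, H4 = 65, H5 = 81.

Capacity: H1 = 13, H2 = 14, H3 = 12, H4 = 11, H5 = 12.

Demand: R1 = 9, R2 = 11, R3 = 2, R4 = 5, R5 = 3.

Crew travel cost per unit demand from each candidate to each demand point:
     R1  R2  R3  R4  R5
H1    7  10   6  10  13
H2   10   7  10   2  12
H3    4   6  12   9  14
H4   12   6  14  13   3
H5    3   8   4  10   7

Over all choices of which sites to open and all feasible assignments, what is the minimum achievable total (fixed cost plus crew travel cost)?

Open {H2, H4, H5}; cheapest assignment that respects the capacities:
  H2 (cap 14, load 7): R3, R4 — cost 2×10 + 5×2 = 30
  H4 (cap 11, load 11): R2 — cost 11×6 = 66
  H5 (cap 12, load 12): R1, R5 — cost 9×3 + 3×7 = 48
  Shipping 144, fixed 261 → total 405.
  Any other capacity-feasible assignment to {H2, H4, H5} ships for at least 144.
Compare {H3, H4, H5}: its best feasible assignment gives total 420.
Compare {H1, H4, H5}: its best feasible assignment gives total 431.
Every other set of open sites that can feasibly serve all demand totals ≥ 420 even under its best assignment. Minimum: 405.

405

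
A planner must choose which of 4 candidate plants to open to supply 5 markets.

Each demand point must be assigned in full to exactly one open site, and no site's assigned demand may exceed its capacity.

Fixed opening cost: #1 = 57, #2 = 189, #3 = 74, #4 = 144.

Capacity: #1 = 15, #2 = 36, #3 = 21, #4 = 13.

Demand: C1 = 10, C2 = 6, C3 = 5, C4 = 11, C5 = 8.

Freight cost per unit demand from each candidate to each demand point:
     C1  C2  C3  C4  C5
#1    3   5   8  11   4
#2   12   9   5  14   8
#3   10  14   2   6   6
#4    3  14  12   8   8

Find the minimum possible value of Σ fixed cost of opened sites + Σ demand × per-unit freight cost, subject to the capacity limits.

443

Open {#1, #3, #4}; cheapest assignment that respects the capacities:
  #1 (cap 15, load 14): C2, C5 — cost 6×5 + 8×4 = 62
  #3 (cap 21, load 16): C3, C4 — cost 5×2 + 11×6 = 76
  #4 (cap 13, load 10): C1 — cost 10×3 = 30
  Shipping 168, fixed 275 → total 443.
  Any other capacity-feasible assignment to {#1, #3, #4} ships for at least 168.
Compare {#1, #2, #3}: its best feasible assignment gives total 543.
Compare {#2, #3}: its best feasible assignment gives total 572.
Every other set of open sites that can feasibly serve all demand totals ≥ 543 even under its best assignment. Minimum: 443.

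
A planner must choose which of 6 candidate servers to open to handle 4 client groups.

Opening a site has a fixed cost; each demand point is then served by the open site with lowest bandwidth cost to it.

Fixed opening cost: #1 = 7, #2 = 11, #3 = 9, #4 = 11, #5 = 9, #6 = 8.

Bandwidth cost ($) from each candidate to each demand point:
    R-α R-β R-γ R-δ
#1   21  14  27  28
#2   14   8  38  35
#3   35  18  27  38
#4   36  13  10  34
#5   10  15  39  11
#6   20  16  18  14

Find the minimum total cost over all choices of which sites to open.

64

Open {#4, #5}: assign each demand point to its cheapest open site.
  R-α→#5 10, R-β→#4 13, R-γ→#4 10, R-δ→#5 11
  bandwidth cost 44, fixed 20 → total 64.
Compare {#2, #4, #5}: bandwidth cost 39 + fixed 31 = 70.
Compare {#5, #6}: bandwidth cost 54 + fixed 17 = 71.
Compare {#1, #4, #5}: bandwidth cost 44 + fixed 27 = 71.
All other subsets cost ≥ 70. Minimum total cost: 64.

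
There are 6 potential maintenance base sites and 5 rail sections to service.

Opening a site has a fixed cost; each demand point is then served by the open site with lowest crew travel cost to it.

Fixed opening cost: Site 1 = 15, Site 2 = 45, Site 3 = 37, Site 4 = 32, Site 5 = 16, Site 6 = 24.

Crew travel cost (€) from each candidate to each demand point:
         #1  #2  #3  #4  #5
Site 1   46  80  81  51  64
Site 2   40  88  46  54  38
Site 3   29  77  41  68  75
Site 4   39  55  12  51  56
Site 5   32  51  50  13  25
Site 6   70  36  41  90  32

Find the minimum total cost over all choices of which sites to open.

Open {Site 4, Site 5}: assign each demand point to its cheapest open site.
  #1→Site 5 32, #2→Site 5 51, #3→Site 4 12, #4→Site 5 13, #5→Site 5 25
  crew travel cost 133, fixed 48 → total 181.
Compare {Site 5}: crew travel cost 171 + fixed 16 = 187.
Compare {Site 5, Site 6}: crew travel cost 147 + fixed 40 = 187.
Compare {Site 4, Site 5, Site 6}: crew travel cost 118 + fixed 72 = 190.
All other subsets cost ≥ 187. Minimum total cost: 181.

181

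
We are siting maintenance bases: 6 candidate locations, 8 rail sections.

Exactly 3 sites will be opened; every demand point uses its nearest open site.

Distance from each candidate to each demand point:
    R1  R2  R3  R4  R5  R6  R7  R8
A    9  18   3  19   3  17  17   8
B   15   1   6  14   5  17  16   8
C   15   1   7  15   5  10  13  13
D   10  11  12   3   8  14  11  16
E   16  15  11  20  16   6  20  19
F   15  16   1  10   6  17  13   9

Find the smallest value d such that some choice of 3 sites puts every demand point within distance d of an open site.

Open {A, C, D}.
  Farthest demand point is R7 at distance 11 (to D); all others are ≤ 11.
With {A, D, E} the worst case is 11.
With {B, C, D} the worst case is 11.
No size-3 selection achieves below 11.

11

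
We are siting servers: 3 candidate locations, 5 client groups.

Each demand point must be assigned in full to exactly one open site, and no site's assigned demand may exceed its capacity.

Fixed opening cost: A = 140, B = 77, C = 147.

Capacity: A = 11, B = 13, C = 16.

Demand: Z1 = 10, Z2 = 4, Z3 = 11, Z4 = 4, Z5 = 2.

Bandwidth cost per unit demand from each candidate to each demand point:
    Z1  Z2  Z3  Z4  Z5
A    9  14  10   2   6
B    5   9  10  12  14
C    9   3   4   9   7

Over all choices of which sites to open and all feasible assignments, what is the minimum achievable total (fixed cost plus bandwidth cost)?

490

Open {A, B, C}; cheapest assignment that respects the capacities:
  A (cap 11, load 6): Z4, Z5 — cost 4×2 + 2×6 = 20
  B (cap 13, load 10): Z1 — cost 10×5 = 50
  C (cap 16, load 15): Z2, Z3 — cost 4×3 + 11×4 = 56
  Shipping 126, fixed 364 → total 490.
  Any other capacity-feasible assignment to {A, B, C} ships for at least 126.
Total demand is 31 and no other set of sites has combined capacity ≥ 31, so {A, B, C} is the only feasible choice of open sites. Minimum: 490.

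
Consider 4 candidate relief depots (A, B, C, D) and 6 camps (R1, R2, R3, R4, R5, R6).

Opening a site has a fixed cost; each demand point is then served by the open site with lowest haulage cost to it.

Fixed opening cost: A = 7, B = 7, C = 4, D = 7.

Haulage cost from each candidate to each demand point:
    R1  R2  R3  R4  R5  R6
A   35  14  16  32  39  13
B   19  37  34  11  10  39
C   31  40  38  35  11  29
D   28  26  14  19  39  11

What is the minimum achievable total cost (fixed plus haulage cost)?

97

Open {A, B}: assign each demand point to its cheapest open site.
  R1→B 19, R2→A 14, R3→A 16, R4→B 11, R5→B 10, R6→A 13
  haulage cost 83, fixed 14 → total 97.
Compare {A, B, D}: haulage cost 79 + fixed 21 = 100.
Compare {A, B, C}: haulage cost 83 + fixed 18 = 101.
Compare {A, B, C, D}: haulage cost 79 + fixed 25 = 104.
All other subsets cost ≥ 100. Minimum total cost: 97.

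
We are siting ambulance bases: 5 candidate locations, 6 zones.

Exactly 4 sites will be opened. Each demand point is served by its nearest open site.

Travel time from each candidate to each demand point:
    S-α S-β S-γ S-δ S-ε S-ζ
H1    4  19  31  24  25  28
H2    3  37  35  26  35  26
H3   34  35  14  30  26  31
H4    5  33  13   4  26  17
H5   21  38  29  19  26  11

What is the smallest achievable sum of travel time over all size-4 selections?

75

Open {H1, H2, H4, H5}.
  S-α→H2 3, S-β→H1 19, S-γ→H4 13, S-δ→H4 4, S-ε→H1 25, S-ζ→H5 11  ⇒ total 75.
Compare {H1, H3, H4, H5}: total 76.
Compare {H1, H2, H3, H4}: total 81.
No size-4 selection does better; minimum is 75.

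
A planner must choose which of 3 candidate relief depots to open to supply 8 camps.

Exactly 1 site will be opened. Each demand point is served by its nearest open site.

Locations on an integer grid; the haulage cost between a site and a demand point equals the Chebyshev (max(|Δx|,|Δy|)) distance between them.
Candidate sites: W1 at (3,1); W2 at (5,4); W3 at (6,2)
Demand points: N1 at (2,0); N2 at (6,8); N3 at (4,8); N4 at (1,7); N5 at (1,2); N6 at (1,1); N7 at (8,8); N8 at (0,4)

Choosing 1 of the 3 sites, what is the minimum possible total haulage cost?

Open {W2}.
  N1→W2 4, N2→W2 4, N3→W2 4, N4→W2 4, N5→W2 4, N6→W2 4, N7→W2 4, N8→W2 5  ⇒ total 33.
Compare {W1}: total 35.
Compare {W3}: total 43.

33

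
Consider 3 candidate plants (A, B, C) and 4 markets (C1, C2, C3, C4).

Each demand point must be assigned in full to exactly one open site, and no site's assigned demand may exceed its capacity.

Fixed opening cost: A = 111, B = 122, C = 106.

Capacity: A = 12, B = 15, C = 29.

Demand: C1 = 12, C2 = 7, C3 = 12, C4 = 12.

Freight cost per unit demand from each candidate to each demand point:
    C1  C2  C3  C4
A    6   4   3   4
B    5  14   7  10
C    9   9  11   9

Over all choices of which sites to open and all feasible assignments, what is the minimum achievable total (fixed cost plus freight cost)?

606

Open {A, B, C}; cheapest assignment that respects the capacities:
  A (cap 12, load 12): C3 — cost 12×3 = 36
  B (cap 15, load 12): C1 — cost 12×5 = 60
  C (cap 29, load 19): C2, C4 — cost 7×9 + 12×9 = 171
  Shipping 267, fixed 339 → total 606.
  Any other capacity-feasible assignment to {A, B, C} ships for at least 267.
Total demand is 43; every other set of sites either has combined capacity below 43 or cannot fit the demands without splitting one across sites, so {A, B, C} is the only feasible choice of open sites. Minimum: 606.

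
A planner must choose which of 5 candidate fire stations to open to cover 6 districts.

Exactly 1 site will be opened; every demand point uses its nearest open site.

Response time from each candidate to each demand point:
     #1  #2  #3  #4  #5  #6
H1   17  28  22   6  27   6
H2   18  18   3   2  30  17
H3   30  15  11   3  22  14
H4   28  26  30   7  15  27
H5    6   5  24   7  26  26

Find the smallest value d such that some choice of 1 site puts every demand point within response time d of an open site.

26

Open {H5}.
  Farthest demand point is #5 at response time 26 (to H5); all others are ≤ 26.
With {H1} the worst case is 28.
With {H2} the worst case is 30.
No size-1 selection achieves below 26.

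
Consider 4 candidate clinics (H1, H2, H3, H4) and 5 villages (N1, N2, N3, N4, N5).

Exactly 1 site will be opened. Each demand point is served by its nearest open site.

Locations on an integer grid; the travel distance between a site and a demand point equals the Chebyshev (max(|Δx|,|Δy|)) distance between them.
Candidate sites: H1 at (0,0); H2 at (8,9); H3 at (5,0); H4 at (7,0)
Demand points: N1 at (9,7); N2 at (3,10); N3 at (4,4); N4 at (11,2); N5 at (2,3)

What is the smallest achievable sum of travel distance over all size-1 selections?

Open {H2}.
  N1→H2 2, N2→H2 5, N3→H2 5, N4→H2 7, N5→H2 6  ⇒ total 25.
Compare {H3}: total 30.
Compare {H4}: total 30.
No size-1 selection does better; minimum is 25.

25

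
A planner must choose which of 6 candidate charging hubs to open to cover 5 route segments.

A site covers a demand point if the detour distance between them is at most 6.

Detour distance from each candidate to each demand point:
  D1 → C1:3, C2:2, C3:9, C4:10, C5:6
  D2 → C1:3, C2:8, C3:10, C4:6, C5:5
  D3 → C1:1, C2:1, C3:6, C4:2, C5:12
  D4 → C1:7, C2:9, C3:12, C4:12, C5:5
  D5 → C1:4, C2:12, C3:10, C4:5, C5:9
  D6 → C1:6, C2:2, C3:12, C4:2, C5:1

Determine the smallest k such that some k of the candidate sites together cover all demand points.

Coverage sets (demand points within 6 of each site):
  D1: {C1, C2, C5}
  D2: {C1, C4, C5}
  D3: {C1, C2, C3, C4}
  D4: {C5}
  D5: {C1, C4}
  D6: {C1, C2, C4, C5}
No single site covers all 5 demand points.
But {D1, D3} covers everything, so the minimum is 2.

2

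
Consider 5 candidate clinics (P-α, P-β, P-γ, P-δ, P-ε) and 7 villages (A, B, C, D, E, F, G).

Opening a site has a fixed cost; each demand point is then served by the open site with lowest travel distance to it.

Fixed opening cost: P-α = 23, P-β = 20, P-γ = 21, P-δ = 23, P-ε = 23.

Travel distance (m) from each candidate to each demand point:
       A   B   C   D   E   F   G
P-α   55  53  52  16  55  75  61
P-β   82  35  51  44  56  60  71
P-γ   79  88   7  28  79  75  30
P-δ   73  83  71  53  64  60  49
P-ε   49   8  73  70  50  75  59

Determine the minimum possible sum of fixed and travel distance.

Open {P-γ, P-ε}: assign each demand point to its cheapest open site.
  A→P-ε 49, B→P-ε 8, C→P-γ 7, D→P-γ 28, E→P-ε 50, F→P-γ 75, G→P-γ 30
  travel distance 247, fixed 44 → total 291.
Compare {P-β, P-γ, P-ε}: travel distance 232 + fixed 64 = 296.
Compare {P-γ, P-δ, P-ε}: travel distance 232 + fixed 67 = 299.
Compare {P-α, P-γ, P-ε}: travel distance 235 + fixed 67 = 302.
All other subsets cost ≥ 296. Minimum total cost: 291.

291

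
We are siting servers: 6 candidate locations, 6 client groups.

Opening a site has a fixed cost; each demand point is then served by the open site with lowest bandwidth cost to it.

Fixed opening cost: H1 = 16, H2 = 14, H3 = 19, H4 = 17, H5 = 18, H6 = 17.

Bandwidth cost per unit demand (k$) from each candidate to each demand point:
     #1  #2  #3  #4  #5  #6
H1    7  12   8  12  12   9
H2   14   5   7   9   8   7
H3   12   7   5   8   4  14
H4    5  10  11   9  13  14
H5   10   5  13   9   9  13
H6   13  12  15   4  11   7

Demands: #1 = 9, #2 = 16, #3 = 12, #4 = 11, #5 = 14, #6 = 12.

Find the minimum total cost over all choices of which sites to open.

436

Open {H2, H3, H4, H6}: assign each demand point to its cheapest open site.
  #1→H4 9×5=45, #2→H2 16×5=80, #3→H3 12×5=60, #4→H6 11×4=44, #5→H3 14×4=56, #6→H2 12×7=84
  bandwidth cost 369, fixed 67 → total 436.
Compare {H3, H4, H5, H6}: bandwidth cost 369 + fixed 71 = 440.
Compare {H1, H2, H3, H4, H6}: bandwidth cost 369 + fixed 83 = 452.
Compare {H1, H2, H3, H6}: bandwidth cost 387 + fixed 66 = 453.
All other subsets cost ≥ 440. Minimum total cost: 436.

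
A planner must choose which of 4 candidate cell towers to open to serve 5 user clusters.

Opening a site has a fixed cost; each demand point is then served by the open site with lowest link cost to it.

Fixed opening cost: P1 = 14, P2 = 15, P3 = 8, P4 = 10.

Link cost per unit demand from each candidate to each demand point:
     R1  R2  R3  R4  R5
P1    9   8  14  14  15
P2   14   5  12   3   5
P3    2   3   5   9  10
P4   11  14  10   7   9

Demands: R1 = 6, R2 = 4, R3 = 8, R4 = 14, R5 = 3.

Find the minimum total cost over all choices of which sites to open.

Open {P2, P3}: assign each demand point to its cheapest open site.
  R1→P3 6×2=12, R2→P3 4×3=12, R3→P3 8×5=40, R4→P2 14×3=42, R5→P2 3×5=15
  link cost 121, fixed 23 → total 144.
Compare {P2, P3, P4}: link cost 121 + fixed 33 = 154.
Compare {P1, P2, P3}: link cost 121 + fixed 37 = 158.
Compare {P1, P2, P3, P4}: link cost 121 + fixed 47 = 168.
All other subsets cost ≥ 154. Minimum total cost: 144.

144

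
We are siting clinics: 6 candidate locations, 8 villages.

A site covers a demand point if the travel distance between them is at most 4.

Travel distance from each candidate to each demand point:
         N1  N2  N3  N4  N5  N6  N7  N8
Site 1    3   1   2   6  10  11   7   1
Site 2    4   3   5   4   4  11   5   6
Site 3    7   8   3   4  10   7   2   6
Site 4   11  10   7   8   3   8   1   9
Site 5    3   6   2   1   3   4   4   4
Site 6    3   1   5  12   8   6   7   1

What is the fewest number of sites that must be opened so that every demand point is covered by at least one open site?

Coverage sets (demand points within 4 of each site):
  Site 1: {N1, N2, N3, N8}
  Site 2: {N1, N2, N4, N5}
  Site 3: {N3, N4, N7}
  Site 4: {N5, N7}
  Site 5: {N1, N3, N4, N5, N6, N7, N8}
  Site 6: {N1, N2, N8}
No single site covers all 8 demand points.
But {Site 1, Site 5} covers everything, so the minimum is 2.

2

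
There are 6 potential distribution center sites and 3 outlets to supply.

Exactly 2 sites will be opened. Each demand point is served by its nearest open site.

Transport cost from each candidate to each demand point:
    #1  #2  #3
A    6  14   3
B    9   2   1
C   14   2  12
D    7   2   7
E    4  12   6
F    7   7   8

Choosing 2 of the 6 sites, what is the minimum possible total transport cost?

7

Open {B, E}.
  #1→E 4, #2→B 2, #3→B 1  ⇒ total 7.
Compare {A, B}: total 9.
Compare {B, D}: total 10.
No size-2 selection does better; minimum is 7.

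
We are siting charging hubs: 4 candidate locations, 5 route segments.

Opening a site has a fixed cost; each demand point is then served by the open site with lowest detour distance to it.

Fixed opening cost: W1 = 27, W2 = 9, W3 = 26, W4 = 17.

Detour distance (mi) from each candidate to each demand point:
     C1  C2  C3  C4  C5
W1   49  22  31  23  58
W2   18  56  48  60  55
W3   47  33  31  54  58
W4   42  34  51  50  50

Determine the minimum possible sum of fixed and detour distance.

185

Open {W1, W2}: assign each demand point to its cheapest open site.
  C1→W2 18, C2→W1 22, C3→W1 31, C4→W1 23, C5→W2 55
  detour distance 149, fixed 36 → total 185.
Compare {W1, W2, W4}: detour distance 144 + fixed 53 = 197.
Compare {W1}: detour distance 183 + fixed 27 = 210.
Compare {W1, W2, W3}: detour distance 149 + fixed 62 = 211.
All other subsets cost ≥ 197. Minimum total cost: 185.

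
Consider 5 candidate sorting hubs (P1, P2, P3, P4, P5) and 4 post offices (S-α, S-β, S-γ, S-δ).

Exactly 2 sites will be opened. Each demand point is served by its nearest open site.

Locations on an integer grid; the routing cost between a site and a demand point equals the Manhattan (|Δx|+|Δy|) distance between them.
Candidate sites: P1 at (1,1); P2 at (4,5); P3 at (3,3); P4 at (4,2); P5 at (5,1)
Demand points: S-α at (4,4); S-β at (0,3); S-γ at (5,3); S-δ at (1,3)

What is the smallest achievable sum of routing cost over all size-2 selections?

8

Open {P2, P3}.
  S-α→P2 1, S-β→P3 3, S-γ→P3 2, S-δ→P3 2  ⇒ total 8.
Compare {P1, P2}: total 9.
Compare {P1, P3}: total 9.
No size-2 selection does better; minimum is 8.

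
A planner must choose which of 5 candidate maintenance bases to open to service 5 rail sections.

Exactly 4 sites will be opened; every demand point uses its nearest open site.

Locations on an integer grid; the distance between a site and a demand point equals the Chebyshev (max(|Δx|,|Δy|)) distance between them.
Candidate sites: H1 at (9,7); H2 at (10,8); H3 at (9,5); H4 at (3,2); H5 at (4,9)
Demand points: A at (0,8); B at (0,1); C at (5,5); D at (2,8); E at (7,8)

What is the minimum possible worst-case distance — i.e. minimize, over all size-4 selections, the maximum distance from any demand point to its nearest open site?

4

Open {H1, H2, H4, H5}.
  Farthest demand point is A at distance 4 (to H5); all others are ≤ 4.
With {H1, H3, H4, H5} the worst case is 4.
With {H2, H3, H4, H5} the worst case is 4.
No size-4 selection achieves below 4.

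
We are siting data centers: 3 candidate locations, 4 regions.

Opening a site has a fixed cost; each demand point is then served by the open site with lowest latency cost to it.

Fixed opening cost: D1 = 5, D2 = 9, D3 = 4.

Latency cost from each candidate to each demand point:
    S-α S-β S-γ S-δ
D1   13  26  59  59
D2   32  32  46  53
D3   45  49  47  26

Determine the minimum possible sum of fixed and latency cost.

Open {D1, D3}: assign each demand point to its cheapest open site.
  S-α→D1 13, S-β→D1 26, S-γ→D3 47, S-δ→D3 26
  latency cost 112, fixed 9 → total 121.
Compare {D1, D2, D3}: latency cost 111 + fixed 18 = 129.
Compare {D2, D3}: latency cost 136 + fixed 13 = 149.
Compare {D1, D2}: latency cost 138 + fixed 14 = 152.
All other subsets cost ≥ 129. Minimum total cost: 121.

121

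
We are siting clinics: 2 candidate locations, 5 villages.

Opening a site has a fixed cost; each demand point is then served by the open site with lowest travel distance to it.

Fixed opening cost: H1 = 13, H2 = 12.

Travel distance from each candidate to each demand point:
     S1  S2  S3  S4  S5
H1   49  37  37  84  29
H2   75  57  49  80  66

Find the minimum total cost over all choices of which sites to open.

Open {H1}: assign each demand point to its cheapest open site.
  S1→H1 49, S2→H1 37, S3→H1 37, S4→H1 84, S5→H1 29
  travel distance 236, fixed 13 → total 249.
Compare {H1, H2}: travel distance 232 + fixed 25 = 257.
Compare {H2}: travel distance 327 + fixed 12 = 339.

249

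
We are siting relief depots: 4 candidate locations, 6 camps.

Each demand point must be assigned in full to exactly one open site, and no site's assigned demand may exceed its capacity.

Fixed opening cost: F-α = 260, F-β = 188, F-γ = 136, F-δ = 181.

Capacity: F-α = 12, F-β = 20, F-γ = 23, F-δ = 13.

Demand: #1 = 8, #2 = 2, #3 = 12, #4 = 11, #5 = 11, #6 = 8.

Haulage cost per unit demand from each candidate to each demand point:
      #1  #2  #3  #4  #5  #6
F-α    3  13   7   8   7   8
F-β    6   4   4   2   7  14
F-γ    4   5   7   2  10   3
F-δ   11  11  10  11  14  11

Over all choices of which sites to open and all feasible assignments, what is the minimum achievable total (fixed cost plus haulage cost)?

Open {F-β, F-γ, F-δ}; cheapest assignment that respects the capacities:
  F-β (cap 20, load 19): #1, #5 — cost 8×6 + 11×7 = 125
  F-γ (cap 23, load 21): #2, #4, #6 — cost 2×5 + 11×2 + 8×3 = 56
  F-δ (cap 13, load 12): #3 — cost 12×10 = 120
  Shipping 301, fixed 505 → total 806.
  Any other capacity-feasible assignment to {F-β, F-γ, F-δ} ships for at least 301.
Compare {F-α, F-β, F-γ}: its best feasible assignment gives total 813.
Compare {F-α, F-β, F-γ, F-δ}: its best feasible assignment gives total 994.
Every other set of open sites that can feasibly serve all demand totals ≥ 813 even under its best assignment. Minimum: 806.

806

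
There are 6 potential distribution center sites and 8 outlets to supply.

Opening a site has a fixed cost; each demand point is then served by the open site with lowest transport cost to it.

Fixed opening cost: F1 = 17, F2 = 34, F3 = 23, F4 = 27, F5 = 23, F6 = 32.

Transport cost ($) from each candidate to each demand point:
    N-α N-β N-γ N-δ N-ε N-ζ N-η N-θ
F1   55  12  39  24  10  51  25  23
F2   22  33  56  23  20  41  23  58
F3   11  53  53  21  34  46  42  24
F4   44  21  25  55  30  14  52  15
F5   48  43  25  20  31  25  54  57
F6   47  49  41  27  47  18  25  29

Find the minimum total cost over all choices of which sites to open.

200

Open {F1, F3, F4}: assign each demand point to its cheapest open site.
  N-α→F3 11, N-β→F1 12, N-γ→F4 25, N-δ→F3 21, N-ε→F1 10, N-ζ→F4 14, N-η→F1 25, N-θ→F4 15
  transport cost 133, fixed 67 → total 200.
Compare {F1, F4}: transport cost 169 + fixed 44 = 213.
Compare {F1, F3, F5}: transport cost 151 + fixed 63 = 214.
Compare {F1, F2, F4}: transport cost 144 + fixed 78 = 222.
All other subsets cost ≥ 213. Minimum total cost: 200.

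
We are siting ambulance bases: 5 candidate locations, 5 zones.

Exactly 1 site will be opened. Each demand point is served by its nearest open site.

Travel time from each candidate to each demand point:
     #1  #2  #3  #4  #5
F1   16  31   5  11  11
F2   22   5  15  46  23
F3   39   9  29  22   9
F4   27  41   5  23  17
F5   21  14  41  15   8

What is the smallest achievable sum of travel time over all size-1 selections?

74

Open {F1}.
  #1→F1 16, #2→F1 31, #3→F1 5, #4→F1 11, #5→F1 11  ⇒ total 74.
Compare {F5}: total 99.
Compare {F3}: total 108.
No size-1 selection does better; minimum is 74.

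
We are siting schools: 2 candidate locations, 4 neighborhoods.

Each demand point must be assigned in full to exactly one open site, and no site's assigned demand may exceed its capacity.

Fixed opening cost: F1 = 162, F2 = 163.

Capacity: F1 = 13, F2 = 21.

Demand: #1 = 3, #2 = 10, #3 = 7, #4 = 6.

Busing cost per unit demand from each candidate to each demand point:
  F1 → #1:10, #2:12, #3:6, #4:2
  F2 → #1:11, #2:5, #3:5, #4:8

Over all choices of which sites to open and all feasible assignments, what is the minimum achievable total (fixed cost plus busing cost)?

Open {F1, F2}; cheapest assignment that respects the capacities:
  F1 (cap 13, load 9): #1, #4 — cost 3×10 + 6×2 = 42
  F2 (cap 21, load 17): #2, #3 — cost 10×5 + 7×5 = 85
  Shipping 127, fixed 325 → total 452.
  Any other capacity-feasible assignment to {F1, F2} ships for at least 127.
Total demand is 26 and no other set of sites has combined capacity ≥ 26, so {F1, F2} is the only feasible choice of open sites. Minimum: 452.

452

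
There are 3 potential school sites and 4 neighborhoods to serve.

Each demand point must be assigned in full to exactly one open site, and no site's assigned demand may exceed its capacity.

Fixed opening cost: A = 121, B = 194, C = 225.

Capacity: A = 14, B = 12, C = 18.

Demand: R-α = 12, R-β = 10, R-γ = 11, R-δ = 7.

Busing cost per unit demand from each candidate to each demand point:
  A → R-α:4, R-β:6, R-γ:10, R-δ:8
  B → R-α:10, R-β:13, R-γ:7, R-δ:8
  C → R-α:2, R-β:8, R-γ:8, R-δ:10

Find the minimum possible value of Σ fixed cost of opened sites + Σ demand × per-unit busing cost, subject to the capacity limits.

815

Open {A, B, C}; cheapest assignment that respects the capacities:
  A (cap 14, load 12): R-α — cost 12×4 = 48
  B (cap 12, load 11): R-γ — cost 11×7 = 77
  C (cap 18, load 17): R-β, R-δ — cost 10×8 + 7×10 = 150
  Shipping 275, fixed 540 → total 815.
  Any other capacity-feasible assignment to {A, B, C} ships for at least 275.
Total demand is 40 and no other set of sites has combined capacity ≥ 40, so {A, B, C} is the only feasible choice of open sites. Minimum: 815.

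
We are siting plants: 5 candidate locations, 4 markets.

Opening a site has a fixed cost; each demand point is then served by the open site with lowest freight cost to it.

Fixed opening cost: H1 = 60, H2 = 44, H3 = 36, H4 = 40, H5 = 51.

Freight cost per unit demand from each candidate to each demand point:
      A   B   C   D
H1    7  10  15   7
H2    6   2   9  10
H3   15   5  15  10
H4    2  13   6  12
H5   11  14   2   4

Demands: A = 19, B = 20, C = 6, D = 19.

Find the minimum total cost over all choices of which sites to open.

301

Open {H2, H4, H5}: assign each demand point to its cheapest open site.
  A→H4 19×2=38, B→H2 20×2=40, C→H5 6×2=12, D→H5 19×4=76
  freight cost 166, fixed 135 → total 301.
Compare {H2, H5}: freight cost 242 + fixed 95 = 337.
Compare {H2, H3, H4, H5}: freight cost 166 + fixed 171 = 337.
Compare {H3, H4, H5}: freight cost 226 + fixed 127 = 353.
All other subsets cost ≥ 337. Minimum total cost: 301.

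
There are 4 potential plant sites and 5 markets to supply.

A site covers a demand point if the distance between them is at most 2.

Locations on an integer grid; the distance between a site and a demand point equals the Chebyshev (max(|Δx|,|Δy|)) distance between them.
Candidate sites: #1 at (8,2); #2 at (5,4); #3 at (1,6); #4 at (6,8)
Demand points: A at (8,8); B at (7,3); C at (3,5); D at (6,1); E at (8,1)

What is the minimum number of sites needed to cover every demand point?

3

Coverage sets (demand points within 2 of each site):
  #1: {B, D, E}
  #2: {B, C}
  #3: {C}
  #4: {A}
No 2 sites suffice: every size-2 union leaves at least one demand point uncovered.
But {#1, #2, #4} covers everything, so the minimum is 3.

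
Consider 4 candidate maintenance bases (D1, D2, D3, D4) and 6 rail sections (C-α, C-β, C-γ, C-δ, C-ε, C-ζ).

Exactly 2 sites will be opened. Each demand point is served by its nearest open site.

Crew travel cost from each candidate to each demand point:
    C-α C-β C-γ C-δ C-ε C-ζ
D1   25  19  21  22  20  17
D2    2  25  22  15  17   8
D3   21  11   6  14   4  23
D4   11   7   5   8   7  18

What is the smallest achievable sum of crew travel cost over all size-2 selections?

Open {D2, D4}.
  C-α→D2 2, C-β→D4 7, C-γ→D4 5, C-δ→D4 8, C-ε→D4 7, C-ζ→D2 8  ⇒ total 37.
Compare {D2, D3}: total 45.
Compare {D3, D4}: total 53.
No size-2 selection does better; minimum is 37.

37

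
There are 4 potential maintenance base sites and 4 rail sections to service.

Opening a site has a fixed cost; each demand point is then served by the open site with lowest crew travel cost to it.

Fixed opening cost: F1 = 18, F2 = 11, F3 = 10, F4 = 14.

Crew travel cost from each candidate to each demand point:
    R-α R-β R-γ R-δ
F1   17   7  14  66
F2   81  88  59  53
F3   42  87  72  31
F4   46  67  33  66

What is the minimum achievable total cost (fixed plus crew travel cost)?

97

Open {F1, F3}: assign each demand point to its cheapest open site.
  R-α→F1 17, R-β→F1 7, R-γ→F1 14, R-δ→F3 31
  crew travel cost 69, fixed 28 → total 97.
Compare {F1, F2, F3}: crew travel cost 69 + fixed 39 = 108.
Compare {F1, F3, F4}: crew travel cost 69 + fixed 42 = 111.
Compare {F1, F2}: crew travel cost 91 + fixed 29 = 120.
All other subsets cost ≥ 108. Minimum total cost: 97.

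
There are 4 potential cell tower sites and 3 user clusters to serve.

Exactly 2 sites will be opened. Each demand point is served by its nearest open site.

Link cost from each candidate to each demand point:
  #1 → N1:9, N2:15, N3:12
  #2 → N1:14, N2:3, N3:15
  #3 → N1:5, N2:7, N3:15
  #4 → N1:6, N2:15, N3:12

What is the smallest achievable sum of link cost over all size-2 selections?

21

Open {#2, #4}.
  N1→#4 6, N2→#2 3, N3→#4 12  ⇒ total 21.
Compare {#2, #3}: total 23.
Compare {#1, #2}: total 24.
No size-2 selection does better; minimum is 21.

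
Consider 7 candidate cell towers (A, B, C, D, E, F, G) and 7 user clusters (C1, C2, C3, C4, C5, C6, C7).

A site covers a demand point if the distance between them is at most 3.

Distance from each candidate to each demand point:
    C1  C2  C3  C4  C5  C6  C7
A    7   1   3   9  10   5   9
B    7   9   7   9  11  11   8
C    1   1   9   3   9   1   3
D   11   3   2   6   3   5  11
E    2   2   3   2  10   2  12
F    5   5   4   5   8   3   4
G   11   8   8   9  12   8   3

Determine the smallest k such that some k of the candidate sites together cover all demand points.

2

Coverage sets (demand points within 3 of each site):
  A: {C2, C3}
  B: {}
  C: {C1, C2, C4, C6, C7}
  D: {C2, C3, C5}
  E: {C1, C2, C3, C4, C6}
  F: {C6}
  G: {C7}
No single site covers all 7 demand points.
But {C, D} covers everything, so the minimum is 2.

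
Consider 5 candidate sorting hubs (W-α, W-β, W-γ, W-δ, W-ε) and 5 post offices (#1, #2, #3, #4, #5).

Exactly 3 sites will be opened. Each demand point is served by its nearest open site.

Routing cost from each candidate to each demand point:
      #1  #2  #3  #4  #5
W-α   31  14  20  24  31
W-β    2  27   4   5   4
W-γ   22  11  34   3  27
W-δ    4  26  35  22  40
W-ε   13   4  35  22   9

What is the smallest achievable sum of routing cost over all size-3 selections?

Open {W-β, W-γ, W-ε}.
  #1→W-β 2, #2→W-ε 4, #3→W-β 4, #4→W-γ 3, #5→W-β 4  ⇒ total 17.
Compare {W-α, W-β, W-ε}: total 19.
Compare {W-β, W-δ, W-ε}: total 19.
No size-3 selection does better; minimum is 17.

17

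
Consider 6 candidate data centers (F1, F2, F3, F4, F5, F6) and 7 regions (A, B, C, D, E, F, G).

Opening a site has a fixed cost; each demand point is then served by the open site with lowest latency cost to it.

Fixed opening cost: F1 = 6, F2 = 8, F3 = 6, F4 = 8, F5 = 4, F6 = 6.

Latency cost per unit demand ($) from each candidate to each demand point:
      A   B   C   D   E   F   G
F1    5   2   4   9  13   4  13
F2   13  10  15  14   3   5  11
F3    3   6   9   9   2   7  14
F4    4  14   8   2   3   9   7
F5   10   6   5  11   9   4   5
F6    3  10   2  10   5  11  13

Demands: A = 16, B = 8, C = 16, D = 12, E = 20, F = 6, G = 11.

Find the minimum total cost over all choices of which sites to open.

269

Open {F1, F3, F4, F5, F6}: assign each demand point to its cheapest open site.
  A→F3 16×3=48, B→F1 8×2=16, C→F6 16×2=32, D→F4 12×2=24, E→F3 20×2=40, F→F1 6×4=24, G→F5 11×5=55
  latency cost 239, fixed 30 → total 269.
Compare {F1, F2, F3, F4, F5, F6}: latency cost 239 + fixed 38 = 277.
Compare {F1, F4, F5, F6}: latency cost 259 + fixed 24 = 283.
Compare {F1, F3, F4, F6}: latency cost 261 + fixed 26 = 287.
All other subsets cost ≥ 277. Minimum total cost: 269.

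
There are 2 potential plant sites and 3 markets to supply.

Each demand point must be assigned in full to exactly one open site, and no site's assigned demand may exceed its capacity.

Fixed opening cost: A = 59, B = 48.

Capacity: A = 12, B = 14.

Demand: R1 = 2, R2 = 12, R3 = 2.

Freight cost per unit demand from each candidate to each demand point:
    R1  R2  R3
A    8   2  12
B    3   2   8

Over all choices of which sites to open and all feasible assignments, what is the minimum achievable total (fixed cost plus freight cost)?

153

Open {A, B}; cheapest assignment that respects the capacities:
  A (cap 12, load 12): R2 — cost 12×2 = 24
  B (cap 14, load 4): R1, R3 — cost 2×3 + 2×8 = 22
  Shipping 46, fixed 107 → total 153.
  Any other capacity-feasible assignment to {A, B} ships for at least 46.
Total demand is 16 and no other set of sites has combined capacity ≥ 16, so {A, B} is the only feasible choice of open sites. Minimum: 153.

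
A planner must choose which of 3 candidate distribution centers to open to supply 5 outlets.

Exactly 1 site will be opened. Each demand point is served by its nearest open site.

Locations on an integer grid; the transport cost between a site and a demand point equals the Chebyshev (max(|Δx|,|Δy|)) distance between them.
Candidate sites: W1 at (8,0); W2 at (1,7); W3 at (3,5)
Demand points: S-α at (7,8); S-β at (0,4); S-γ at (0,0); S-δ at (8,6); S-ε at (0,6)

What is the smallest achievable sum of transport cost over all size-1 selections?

Open {W3}.
  S-α→W3 4, S-β→W3 3, S-γ→W3 5, S-δ→W3 5, S-ε→W3 3  ⇒ total 20.
Compare {W2}: total 24.
Compare {W1}: total 38.

20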